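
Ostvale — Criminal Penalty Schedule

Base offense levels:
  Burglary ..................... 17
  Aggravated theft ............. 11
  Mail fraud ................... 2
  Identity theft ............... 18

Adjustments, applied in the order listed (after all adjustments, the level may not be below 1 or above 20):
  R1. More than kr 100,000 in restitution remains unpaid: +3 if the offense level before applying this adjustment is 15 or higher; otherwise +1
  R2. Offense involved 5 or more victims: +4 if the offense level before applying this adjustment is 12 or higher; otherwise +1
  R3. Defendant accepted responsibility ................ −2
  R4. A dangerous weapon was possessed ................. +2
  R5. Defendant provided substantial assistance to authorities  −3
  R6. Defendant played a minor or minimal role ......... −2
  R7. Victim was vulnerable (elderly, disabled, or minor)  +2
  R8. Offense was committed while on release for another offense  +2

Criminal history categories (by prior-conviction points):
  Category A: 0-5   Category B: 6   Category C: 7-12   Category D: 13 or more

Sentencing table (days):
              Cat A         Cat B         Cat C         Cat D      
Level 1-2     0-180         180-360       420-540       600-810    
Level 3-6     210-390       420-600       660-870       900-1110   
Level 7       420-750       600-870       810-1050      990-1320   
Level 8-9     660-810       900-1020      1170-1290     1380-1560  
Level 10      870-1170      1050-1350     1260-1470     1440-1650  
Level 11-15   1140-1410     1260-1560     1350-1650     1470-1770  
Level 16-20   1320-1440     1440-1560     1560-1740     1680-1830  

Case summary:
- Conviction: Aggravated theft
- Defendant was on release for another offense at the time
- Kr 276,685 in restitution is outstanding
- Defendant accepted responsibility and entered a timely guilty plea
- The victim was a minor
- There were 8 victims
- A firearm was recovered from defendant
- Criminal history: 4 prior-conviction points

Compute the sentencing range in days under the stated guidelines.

1320-1440 days

Base offense level for aggravated theft: 11.
R1 applies (level before this adjustment is 11 < 15, so +1): 11 + 1 = 12.
R2 applies (level before this adjustment is 12 ≥ 12, so +4): 12 + 4 = 16.
R3 applies: 16 − 2 = 14.
R4 applies: 14 + 2 = 16.
R6 does not apply.
R7 applies: 16 + 2 = 18.
R8 applies: 18 + 2 = 20.
Final offense level: 20.
Criminal history: 4 prior points → Category A (0-5).
Level 20 falls in the 16-20 band.
Grid: Level 16-20 × Category A = 1320-1440 days.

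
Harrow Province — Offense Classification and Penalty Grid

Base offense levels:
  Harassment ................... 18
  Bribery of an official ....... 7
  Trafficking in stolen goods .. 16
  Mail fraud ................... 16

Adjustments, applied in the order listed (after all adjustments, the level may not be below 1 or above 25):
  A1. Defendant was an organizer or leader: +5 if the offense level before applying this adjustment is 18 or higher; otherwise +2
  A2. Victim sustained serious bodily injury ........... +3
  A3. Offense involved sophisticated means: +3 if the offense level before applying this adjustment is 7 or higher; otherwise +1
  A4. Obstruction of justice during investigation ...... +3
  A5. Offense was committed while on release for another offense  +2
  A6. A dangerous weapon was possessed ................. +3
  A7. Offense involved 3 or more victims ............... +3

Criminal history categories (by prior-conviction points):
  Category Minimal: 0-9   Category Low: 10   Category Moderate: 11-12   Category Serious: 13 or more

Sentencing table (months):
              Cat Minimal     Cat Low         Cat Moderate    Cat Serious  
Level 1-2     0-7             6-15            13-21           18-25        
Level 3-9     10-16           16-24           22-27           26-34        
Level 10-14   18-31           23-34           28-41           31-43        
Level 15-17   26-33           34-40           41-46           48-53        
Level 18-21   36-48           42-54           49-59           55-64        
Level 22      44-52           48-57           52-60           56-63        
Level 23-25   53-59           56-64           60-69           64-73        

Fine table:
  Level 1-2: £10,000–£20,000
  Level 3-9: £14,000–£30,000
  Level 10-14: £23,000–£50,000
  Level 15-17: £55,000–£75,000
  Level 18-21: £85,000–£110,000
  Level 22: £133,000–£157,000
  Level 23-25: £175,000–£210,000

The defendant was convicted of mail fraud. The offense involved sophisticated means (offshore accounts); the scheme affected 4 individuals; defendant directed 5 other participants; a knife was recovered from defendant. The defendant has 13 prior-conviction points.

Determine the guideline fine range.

£175,000–£210,000

Base offense level for mail fraud: 16.
A1 applies (level before this adjustment is 16 < 18, so +2): 16 + 2 = 18.
A2 does not apply.
A3 applies (level before this adjustment is 18 ≥ 7, so +3): 18 + 3 = 21.
A4 does not apply.
A6 applies: 21 + 3 = 24.
A7 applies: 24 + 3 = 27.
Level 27 exceeds the maximum of 25; capped at 25.
Final offense level: 25.
Level 25 falls in the 23-25 band.
Fine table: Level 23-25 → £175,000–£210,000.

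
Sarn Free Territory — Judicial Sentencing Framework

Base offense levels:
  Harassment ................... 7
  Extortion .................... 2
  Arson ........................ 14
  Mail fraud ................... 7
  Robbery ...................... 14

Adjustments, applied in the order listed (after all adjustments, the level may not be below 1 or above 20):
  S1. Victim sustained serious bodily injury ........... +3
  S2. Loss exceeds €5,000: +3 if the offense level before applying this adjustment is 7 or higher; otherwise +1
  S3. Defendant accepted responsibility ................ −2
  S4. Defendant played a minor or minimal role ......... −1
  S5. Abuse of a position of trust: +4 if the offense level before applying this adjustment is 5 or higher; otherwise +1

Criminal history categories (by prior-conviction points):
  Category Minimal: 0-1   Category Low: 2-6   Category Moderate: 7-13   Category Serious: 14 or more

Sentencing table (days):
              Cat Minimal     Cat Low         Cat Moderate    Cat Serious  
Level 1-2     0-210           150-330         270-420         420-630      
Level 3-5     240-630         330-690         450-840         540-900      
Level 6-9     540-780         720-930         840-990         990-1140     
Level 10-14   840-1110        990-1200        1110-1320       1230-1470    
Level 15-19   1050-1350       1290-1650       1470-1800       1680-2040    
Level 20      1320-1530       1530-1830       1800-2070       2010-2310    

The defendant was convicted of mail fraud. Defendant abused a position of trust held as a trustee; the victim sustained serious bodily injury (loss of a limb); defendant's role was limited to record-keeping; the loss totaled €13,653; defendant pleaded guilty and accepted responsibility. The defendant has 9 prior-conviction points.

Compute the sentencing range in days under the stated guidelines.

1110-1320 days

Base offense level for mail fraud: 7.
S1 applies: 7 + 3 = 10.
S2 applies (level before this adjustment is 10 ≥ 7, so +3): 10 + 3 = 13.
S3 applies: 13 − 2 = 11.
S4 applies: 11 − 1 = 10.
S5 applies (level before this adjustment is 10 ≥ 5, so +4): 10 + 4 = 14.
Final offense level: 14.
Criminal history: 9 prior points → Category Moderate (7-13).
Level 14 falls in the 10-14 band.
Grid: Level 10-14 × Category Moderate = 1110-1320 days.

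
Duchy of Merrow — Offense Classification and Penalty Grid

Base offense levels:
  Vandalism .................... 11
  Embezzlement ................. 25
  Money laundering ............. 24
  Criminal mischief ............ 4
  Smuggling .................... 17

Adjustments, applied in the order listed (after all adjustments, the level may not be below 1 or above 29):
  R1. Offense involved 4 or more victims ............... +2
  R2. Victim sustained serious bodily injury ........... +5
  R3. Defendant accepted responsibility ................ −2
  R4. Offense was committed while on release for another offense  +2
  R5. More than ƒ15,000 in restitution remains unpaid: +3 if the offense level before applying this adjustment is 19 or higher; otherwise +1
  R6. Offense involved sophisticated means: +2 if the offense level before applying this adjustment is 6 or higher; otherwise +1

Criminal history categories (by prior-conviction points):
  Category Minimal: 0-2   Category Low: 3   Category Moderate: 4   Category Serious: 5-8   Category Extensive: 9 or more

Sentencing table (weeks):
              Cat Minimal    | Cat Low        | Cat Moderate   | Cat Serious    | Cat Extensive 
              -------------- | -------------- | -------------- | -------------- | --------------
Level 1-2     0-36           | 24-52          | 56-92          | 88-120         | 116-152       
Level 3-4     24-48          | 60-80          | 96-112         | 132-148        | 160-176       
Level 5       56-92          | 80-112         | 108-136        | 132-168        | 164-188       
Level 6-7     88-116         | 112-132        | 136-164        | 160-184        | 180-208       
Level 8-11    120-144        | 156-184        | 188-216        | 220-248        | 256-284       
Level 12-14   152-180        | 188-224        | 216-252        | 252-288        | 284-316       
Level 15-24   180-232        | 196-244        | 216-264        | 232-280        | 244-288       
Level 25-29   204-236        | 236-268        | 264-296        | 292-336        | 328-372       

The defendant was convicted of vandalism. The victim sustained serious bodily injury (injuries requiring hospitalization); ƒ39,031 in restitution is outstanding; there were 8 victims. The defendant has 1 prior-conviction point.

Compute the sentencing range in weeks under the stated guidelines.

180-232 weeks

Base offense level for vandalism: 11.
R1 applies: 11 + 2 = 13.
R2 applies: 13 + 5 = 18.
R3 does not apply.
R4 does not apply.
R5 applies (level before this adjustment is 18 < 19, so +1): 18 + 1 = 19.
Final offense level: 19.
Criminal history: 1 prior point → Category Minimal (0-2).
Level 19 falls in the 15-24 band.
Grid: Level 15-24 × Category Minimal = 180-232 weeks.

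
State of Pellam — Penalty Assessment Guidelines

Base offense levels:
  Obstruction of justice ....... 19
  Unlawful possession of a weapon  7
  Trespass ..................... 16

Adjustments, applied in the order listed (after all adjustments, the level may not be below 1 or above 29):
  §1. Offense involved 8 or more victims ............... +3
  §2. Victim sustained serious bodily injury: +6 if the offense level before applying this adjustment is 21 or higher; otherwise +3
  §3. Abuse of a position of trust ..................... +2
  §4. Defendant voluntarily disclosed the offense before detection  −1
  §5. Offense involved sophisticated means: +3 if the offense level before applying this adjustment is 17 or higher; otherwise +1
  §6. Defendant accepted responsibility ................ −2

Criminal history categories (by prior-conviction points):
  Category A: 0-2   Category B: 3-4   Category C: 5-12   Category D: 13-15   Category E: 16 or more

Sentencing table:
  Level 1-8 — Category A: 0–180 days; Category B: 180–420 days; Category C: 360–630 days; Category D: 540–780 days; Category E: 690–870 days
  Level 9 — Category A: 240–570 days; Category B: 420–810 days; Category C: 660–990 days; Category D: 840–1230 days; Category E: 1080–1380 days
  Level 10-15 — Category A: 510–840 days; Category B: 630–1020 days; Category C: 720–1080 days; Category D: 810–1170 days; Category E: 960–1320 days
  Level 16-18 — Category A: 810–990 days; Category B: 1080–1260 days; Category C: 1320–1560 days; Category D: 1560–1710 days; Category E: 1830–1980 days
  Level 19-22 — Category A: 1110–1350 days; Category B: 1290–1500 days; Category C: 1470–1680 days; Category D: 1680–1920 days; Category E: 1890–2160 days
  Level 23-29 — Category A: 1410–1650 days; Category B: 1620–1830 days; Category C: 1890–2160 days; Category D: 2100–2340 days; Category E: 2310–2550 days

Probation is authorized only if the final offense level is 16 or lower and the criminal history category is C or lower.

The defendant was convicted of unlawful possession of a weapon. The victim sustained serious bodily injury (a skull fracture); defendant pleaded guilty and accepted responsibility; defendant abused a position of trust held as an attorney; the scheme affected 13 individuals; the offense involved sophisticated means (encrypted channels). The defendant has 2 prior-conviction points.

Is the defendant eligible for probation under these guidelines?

Yes

Base offense level for unlawful possession of a weapon: 7.
§1 applies: 7 + 3 = 10.
§2 applies (level before this adjustment is 10 < 21, so +3): 10 + 3 = 13.
§3 applies: 13 + 2 = 15.
§5 applies (level before this adjustment is 15 < 17, so +1): 15 + 1 = 16.
§6 applies: 16 − 2 = 14.
Final offense level: 14.
Criminal history: 2 prior points → Category A (0-2).
Level 14 falls in the 10-15 band.
Grid: Level 10-15 × Category A = 510-840 days.
Probation check: level 14 ≤ 16 and category A ≤ C → eligible.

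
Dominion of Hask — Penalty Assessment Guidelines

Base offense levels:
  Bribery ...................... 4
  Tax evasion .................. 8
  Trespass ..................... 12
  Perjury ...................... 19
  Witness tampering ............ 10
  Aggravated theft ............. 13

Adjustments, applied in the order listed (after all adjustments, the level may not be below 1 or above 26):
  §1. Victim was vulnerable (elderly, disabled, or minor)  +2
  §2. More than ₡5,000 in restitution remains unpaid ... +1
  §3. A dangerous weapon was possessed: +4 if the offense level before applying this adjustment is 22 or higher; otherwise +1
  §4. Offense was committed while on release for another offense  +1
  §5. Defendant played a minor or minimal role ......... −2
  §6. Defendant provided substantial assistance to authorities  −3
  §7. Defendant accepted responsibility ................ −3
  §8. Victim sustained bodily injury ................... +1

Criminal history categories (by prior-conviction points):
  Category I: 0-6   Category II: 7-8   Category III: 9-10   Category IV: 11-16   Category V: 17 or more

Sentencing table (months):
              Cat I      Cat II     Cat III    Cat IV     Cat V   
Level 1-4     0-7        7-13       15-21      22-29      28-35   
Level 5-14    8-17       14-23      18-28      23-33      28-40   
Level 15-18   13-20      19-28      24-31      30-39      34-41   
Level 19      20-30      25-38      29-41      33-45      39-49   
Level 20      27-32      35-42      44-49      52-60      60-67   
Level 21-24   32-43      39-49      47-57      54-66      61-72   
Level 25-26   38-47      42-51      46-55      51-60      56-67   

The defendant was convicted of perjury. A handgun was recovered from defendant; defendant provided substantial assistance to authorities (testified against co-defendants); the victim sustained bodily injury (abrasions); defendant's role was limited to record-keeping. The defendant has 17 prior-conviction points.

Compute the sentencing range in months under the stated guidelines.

34-41 months

Base offense level for perjury: 19.
§1 does not apply.
§2 does not apply.
§3 applies (level before this adjustment is 19 < 22, so +1): 19 + 1 = 20.
§5 applies: 20 − 2 = 18.
§6 applies: 18 − 3 = 15.
§8 applies: 15 + 1 = 16.
Final offense level: 16.
Criminal history: 17 prior points → Category V (17+).
Level 16 falls in the 15-18 band.
Grid: Level 15-18 × Category V = 34-41 months.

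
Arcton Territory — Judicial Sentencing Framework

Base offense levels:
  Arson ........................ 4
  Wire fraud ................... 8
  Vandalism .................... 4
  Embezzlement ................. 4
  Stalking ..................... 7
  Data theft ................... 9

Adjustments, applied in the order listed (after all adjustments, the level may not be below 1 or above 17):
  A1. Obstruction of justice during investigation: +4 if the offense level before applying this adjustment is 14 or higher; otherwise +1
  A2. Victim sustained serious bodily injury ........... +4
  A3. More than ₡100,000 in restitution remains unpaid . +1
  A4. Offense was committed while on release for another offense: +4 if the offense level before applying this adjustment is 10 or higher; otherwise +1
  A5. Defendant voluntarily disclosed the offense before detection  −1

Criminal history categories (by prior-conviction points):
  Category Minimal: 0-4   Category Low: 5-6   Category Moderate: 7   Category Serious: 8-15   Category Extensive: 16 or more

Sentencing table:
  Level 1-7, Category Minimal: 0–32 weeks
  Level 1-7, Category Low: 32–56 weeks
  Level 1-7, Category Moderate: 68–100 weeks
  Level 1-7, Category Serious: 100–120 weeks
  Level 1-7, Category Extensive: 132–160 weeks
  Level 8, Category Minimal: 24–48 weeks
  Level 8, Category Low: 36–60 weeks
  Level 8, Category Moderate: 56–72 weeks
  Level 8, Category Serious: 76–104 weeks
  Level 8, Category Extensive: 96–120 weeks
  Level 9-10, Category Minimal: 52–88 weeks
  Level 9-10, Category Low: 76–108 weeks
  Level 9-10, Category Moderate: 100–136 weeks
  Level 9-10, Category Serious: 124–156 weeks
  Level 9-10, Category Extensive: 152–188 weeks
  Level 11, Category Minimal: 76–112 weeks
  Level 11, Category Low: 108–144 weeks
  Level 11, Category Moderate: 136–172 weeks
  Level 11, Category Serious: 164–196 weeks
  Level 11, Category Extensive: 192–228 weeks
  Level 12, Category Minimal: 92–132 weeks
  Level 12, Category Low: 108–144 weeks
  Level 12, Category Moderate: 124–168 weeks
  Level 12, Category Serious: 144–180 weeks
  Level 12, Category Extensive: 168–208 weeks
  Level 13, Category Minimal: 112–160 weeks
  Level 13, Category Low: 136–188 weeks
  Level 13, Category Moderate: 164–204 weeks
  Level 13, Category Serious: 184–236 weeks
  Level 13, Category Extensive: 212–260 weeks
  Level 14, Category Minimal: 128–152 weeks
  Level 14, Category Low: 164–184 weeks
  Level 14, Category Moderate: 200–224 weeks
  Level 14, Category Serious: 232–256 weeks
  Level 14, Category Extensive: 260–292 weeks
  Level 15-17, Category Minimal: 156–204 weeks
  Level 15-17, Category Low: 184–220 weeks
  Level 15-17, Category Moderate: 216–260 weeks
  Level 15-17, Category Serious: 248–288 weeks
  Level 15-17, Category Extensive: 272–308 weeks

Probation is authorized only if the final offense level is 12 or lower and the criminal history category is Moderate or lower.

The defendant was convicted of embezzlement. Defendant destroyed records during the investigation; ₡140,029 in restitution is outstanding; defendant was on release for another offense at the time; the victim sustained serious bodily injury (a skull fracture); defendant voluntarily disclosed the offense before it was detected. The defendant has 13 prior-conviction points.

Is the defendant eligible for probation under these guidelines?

No

Base offense level for embezzlement: 4.
A1 applies (level before this adjustment is 4 < 14, so +1): 4 + 1 = 5.
A2 applies: 5 + 4 = 9.
A3 applies: 9 + 1 = 10.
A4 applies (level before this adjustment is 10 ≥ 10, so +4): 10 + 4 = 14.
A5 applies: 14 − 1 = 13.
Final offense level: 13.
Criminal history: 13 prior points → Category Serious (8-15).
Level 13 falls in the 13 band.
Grid: Level 13 × Category Serious = 184-236 weeks.
Probation check: level 13 > 12 and category Serious > Moderate → not eligible.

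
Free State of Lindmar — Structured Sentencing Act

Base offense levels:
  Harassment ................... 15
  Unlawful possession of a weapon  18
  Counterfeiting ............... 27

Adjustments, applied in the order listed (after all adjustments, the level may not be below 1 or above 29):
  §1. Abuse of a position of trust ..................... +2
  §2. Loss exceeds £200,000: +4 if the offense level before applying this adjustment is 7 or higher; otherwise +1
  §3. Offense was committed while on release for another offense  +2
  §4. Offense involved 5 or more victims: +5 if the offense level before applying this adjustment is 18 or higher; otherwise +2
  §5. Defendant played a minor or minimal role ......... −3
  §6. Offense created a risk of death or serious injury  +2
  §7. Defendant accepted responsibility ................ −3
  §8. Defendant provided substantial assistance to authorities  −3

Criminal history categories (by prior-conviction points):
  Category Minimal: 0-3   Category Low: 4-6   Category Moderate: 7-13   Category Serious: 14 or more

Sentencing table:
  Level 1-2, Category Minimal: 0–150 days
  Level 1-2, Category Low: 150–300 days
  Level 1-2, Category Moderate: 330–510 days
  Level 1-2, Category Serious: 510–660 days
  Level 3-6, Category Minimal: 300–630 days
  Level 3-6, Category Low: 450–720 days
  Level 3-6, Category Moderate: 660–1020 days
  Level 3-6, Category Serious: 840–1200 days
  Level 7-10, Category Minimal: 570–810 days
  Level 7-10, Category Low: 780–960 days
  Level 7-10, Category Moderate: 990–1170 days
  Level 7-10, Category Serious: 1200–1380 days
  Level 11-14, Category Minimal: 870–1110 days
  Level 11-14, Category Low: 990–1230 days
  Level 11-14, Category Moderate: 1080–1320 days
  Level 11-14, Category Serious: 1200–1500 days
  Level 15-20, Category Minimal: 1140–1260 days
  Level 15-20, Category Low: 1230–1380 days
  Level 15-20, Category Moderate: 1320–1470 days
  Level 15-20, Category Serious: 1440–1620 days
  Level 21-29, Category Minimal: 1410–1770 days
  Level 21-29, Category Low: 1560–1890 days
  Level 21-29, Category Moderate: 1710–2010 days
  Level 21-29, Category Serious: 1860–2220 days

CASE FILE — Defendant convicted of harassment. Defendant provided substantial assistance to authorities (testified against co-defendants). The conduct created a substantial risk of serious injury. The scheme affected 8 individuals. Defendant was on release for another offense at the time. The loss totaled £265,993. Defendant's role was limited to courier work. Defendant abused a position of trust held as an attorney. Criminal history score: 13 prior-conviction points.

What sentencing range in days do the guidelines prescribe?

Base offense level for harassment: 15.
§1 applies: 15 + 2 = 17.
§2 applies (level before this adjustment is 17 ≥ 7, so +4): 17 + 4 = 21.
§3 applies: 21 + 2 = 23.
§4 applies (level before this adjustment is 23 ≥ 18, so +5): 23 + 5 = 28.
§5 applies: 28 − 3 = 25.
§6 applies: 25 + 2 = 27.
§8 applies: 27 − 3 = 24.
Final offense level: 24.
Criminal history: 13 prior points → Category Moderate (7-13).
Level 24 falls in the 21-29 band.
Grid: Level 21-29 × Category Moderate = 1710-2010 days.

1710-2010 days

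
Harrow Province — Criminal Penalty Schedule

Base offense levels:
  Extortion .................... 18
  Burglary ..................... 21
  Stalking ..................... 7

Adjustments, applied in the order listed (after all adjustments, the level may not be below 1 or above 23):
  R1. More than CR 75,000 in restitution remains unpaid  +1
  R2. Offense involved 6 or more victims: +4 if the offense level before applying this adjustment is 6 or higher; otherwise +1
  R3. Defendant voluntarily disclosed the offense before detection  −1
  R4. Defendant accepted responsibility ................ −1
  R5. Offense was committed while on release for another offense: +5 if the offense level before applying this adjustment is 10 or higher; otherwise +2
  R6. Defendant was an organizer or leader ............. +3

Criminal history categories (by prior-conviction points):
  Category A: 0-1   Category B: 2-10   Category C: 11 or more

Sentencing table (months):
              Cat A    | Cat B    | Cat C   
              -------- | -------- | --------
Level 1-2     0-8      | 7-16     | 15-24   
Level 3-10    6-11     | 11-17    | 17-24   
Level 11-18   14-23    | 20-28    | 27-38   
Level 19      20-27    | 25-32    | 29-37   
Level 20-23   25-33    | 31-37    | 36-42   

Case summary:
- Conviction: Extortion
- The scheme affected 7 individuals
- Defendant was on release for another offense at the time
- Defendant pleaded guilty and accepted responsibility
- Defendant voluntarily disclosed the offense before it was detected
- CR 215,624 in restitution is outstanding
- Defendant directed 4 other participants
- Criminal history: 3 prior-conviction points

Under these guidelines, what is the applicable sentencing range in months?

Base offense level for extortion: 18.
R1 applies: 18 + 1 = 19.
R2 applies (level before this adjustment is 19 ≥ 6, so +4): 19 + 4 = 23.
R3 applies: 23 − 1 = 22.
R4 applies: 22 − 1 = 21.
R5 applies (level before this adjustment is 21 ≥ 10, so +5): 21 + 5 = 26.
R6 applies: 26 + 3 = 29.
Level 29 exceeds the maximum of 23; capped at 23.
Final offense level: 23.
Criminal history: 3 prior points → Category B (2-10).
Level 23 falls in the 20-23 band.
Grid: Level 20-23 × Category B = 31-37 months.

31-37 months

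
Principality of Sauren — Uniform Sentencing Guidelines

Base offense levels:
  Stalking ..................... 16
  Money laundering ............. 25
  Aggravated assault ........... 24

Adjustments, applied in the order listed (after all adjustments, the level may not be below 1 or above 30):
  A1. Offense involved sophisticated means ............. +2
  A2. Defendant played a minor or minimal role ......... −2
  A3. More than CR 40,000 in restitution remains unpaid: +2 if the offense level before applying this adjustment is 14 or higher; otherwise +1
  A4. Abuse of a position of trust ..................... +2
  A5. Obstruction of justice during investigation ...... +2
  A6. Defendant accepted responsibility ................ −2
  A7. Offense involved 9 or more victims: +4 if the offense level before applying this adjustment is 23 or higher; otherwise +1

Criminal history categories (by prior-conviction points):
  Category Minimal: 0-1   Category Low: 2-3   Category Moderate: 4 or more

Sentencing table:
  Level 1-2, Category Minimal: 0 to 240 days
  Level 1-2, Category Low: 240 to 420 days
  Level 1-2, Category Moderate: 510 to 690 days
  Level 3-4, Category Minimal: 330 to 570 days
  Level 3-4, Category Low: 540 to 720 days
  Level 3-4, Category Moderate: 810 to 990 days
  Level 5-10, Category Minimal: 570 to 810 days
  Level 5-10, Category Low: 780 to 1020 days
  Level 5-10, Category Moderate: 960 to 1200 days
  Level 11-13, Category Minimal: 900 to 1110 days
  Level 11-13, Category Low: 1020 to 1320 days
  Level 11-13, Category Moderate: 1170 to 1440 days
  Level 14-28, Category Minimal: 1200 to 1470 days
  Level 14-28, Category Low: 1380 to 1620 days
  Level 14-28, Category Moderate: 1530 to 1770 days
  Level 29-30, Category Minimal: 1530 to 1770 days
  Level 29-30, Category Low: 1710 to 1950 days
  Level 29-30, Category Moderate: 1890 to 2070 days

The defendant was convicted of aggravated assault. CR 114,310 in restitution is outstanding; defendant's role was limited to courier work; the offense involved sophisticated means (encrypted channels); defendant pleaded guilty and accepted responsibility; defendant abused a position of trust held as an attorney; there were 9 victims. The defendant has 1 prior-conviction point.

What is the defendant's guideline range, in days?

1530-1770 days

Base offense level for aggravated assault: 24.
A1 applies: 24 + 2 = 26.
A2 applies: 26 − 2 = 24.
A3 applies (level before this adjustment is 24 ≥ 14, so +2): 24 + 2 = 26.
A4 applies: 26 + 2 = 28.
A6 applies: 28 − 2 = 26.
A7 applies (level before this adjustment is 26 ≥ 23, so +4): 26 + 4 = 30.
Final offense level: 30.
Criminal history: 1 prior point → Category Minimal (0-1).
Level 30 falls in the 29-30 band.
Grid: Level 29-30 × Category Minimal = 1530-1770 days.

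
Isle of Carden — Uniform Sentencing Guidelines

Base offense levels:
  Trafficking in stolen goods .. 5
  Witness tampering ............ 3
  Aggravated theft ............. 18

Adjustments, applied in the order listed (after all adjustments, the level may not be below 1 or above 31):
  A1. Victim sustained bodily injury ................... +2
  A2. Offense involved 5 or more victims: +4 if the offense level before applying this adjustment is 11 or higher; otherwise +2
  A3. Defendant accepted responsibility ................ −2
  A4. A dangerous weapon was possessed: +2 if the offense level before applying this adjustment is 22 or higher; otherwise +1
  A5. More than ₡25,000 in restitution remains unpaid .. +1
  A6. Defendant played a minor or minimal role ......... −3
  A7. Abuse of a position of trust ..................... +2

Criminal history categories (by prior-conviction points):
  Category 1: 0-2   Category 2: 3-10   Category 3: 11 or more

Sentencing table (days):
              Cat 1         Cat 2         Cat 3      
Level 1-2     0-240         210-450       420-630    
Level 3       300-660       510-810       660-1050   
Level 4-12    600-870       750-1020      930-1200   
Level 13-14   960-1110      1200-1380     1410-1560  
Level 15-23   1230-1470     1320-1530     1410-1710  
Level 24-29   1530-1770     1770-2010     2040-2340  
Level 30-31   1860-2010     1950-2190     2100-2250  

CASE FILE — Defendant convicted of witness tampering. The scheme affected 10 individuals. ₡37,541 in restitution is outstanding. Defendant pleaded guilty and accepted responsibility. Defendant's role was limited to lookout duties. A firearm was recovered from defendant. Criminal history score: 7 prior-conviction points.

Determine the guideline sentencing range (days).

210-450 days

Base offense level for witness tampering: 3.
A1 does not apply.
A2 applies (level before this adjustment is 3 < 11, so +2): 3 + 2 = 5.
A3 applies: 5 − 2 = 3.
A4 applies (level before this adjustment is 3 < 22, so +1): 3 + 1 = 4.
A5 applies: 4 + 1 = 5.
A6 applies: 5 − 3 = 2.
Final offense level: 2.
Criminal history: 7 prior points → Category 2 (3-10).
Level 2 falls in the 1-2 band.
Grid: Level 1-2 × Category 2 = 210-450 days.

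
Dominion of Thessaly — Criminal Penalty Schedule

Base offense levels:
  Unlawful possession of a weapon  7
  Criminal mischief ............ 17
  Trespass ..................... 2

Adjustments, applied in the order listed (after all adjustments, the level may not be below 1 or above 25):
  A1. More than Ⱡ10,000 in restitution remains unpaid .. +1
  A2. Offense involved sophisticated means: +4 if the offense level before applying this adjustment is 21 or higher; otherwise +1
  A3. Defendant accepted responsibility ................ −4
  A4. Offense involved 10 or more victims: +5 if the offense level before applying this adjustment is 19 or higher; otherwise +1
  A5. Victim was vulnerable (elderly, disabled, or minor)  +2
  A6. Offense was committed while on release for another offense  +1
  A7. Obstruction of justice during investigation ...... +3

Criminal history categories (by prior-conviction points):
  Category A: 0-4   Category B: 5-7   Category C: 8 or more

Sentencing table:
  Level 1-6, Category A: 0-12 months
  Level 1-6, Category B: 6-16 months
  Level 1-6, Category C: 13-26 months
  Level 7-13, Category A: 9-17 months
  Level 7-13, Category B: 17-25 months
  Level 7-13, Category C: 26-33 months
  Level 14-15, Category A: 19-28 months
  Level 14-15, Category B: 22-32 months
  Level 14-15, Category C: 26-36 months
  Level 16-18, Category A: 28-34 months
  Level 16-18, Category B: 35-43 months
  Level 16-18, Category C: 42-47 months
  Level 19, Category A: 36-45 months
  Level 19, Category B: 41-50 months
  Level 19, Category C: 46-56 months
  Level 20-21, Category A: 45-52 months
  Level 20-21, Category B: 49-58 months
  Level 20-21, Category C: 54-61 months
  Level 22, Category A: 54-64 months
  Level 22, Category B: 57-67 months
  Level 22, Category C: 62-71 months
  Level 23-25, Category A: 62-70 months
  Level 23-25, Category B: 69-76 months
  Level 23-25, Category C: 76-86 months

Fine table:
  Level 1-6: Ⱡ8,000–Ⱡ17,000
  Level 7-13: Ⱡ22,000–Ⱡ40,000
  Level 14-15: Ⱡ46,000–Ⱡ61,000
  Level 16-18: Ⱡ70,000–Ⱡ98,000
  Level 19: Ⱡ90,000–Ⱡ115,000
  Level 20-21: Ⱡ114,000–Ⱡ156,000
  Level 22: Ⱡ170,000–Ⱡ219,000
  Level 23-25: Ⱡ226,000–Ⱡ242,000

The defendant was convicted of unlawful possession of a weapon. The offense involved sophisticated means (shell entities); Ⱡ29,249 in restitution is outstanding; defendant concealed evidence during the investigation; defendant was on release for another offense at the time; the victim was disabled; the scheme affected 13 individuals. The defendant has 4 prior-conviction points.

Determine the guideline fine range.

Base offense level for unlawful possession of a weapon: 7.
A1 applies: 7 + 1 = 8.
A2 applies (level before this adjustment is 8 < 21, so +1): 8 + 1 = 9.
A3 does not apply.
A4 applies (level before this adjustment is 9 < 19, so +1): 9 + 1 = 10.
A5 applies: 10 + 2 = 12.
A6 applies: 12 + 1 = 13.
A7 applies: 13 + 3 = 16.
Final offense level: 16.
Level 16 falls in the 16-18 band.
Fine table: Level 16-18 → Ⱡ70,000–Ⱡ98,000.

Ⱡ70,000–Ⱡ98,000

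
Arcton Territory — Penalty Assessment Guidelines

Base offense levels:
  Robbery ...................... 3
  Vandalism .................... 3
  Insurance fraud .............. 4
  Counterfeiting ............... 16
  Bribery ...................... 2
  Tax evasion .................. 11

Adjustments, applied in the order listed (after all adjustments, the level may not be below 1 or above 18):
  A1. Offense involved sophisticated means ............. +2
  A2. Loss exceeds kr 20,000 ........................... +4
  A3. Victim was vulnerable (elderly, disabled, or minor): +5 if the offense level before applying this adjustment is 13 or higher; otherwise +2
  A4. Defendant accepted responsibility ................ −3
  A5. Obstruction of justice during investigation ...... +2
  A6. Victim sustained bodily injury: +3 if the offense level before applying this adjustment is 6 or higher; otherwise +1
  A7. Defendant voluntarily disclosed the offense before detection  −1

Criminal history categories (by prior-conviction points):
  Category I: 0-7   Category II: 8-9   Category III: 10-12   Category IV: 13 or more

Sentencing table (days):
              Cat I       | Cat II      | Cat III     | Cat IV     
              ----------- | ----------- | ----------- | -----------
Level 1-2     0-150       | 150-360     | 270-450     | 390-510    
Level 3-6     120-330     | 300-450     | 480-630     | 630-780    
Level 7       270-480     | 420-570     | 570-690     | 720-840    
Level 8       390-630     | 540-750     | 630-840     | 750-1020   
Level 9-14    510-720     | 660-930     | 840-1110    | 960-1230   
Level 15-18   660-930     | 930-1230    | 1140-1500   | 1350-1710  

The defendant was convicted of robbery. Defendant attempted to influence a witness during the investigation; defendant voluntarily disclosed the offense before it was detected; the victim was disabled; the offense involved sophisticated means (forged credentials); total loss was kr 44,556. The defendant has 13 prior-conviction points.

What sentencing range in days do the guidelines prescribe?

960-1230 days

Base offense level for robbery: 3.
A1 applies: 3 + 2 = 5.
A2 applies: 5 + 4 = 9.
A3 applies (level before this adjustment is 9 < 13, so +2): 9 + 2 = 11.
A4 does not apply.
A5 applies: 11 + 2 = 13.
A6 does not apply.
A7 applies: 13 − 1 = 12.
Final offense level: 12.
Criminal history: 13 prior points → Category IV (13+).
Level 12 falls in the 9-14 band.
Grid: Level 9-14 × Category IV = 960-1230 days.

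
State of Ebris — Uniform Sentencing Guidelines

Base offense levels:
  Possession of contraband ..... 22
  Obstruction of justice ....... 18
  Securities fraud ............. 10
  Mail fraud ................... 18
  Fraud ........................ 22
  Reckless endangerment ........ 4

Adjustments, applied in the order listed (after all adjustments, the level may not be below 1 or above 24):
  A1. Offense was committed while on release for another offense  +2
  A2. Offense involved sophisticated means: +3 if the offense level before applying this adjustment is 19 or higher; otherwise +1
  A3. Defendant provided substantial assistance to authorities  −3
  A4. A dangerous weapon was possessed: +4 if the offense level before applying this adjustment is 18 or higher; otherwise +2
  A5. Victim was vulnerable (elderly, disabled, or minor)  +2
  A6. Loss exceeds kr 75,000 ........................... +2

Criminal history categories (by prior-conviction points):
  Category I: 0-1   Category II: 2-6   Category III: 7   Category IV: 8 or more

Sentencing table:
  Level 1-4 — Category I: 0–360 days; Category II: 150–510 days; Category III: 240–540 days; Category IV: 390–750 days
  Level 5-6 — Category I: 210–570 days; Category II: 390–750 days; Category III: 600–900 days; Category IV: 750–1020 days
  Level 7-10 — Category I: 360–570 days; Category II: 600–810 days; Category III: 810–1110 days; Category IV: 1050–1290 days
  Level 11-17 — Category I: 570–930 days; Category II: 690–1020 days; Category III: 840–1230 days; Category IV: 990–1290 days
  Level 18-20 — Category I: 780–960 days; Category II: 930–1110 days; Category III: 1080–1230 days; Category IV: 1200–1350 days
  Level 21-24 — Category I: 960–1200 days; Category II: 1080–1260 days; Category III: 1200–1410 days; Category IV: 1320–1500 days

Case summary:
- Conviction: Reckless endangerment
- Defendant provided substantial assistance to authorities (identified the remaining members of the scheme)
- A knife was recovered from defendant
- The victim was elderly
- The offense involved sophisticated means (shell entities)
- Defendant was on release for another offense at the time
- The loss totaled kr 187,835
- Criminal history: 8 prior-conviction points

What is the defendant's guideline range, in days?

1050-1290 days

Base offense level for reckless endangerment: 4.
A1 applies: 4 + 2 = 6.
A2 applies (level before this adjustment is 6 < 19, so +1): 6 + 1 = 7.
A3 applies: 7 − 3 = 4.
A4 applies (level before this adjustment is 4 < 18, so +2): 4 + 2 = 6.
A5 applies: 6 + 2 = 8.
A6 applies: 8 + 2 = 10.
Final offense level: 10.
Criminal history: 8 prior points → Category IV (8+).
Level 10 falls in the 7-10 band.
Grid: Level 7-10 × Category IV = 1050-1290 days.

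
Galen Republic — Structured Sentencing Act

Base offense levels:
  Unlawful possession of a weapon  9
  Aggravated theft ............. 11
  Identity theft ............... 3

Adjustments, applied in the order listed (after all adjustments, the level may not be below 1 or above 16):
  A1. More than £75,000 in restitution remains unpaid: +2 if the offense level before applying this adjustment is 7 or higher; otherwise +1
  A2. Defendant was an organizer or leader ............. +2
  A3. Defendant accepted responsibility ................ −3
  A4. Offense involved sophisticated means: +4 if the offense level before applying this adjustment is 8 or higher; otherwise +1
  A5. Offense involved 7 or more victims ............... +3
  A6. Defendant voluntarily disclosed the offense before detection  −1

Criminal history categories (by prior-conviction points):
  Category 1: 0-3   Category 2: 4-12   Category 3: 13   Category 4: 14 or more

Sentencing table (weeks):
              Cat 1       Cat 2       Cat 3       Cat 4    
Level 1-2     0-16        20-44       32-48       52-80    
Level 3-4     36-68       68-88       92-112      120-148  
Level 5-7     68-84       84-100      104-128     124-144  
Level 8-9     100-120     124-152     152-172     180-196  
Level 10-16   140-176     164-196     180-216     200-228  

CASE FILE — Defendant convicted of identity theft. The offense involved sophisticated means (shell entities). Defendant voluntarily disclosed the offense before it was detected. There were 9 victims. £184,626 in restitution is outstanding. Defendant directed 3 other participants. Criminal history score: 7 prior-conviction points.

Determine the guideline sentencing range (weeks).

124-152 weeks

Base offense level for identity theft: 3.
A1 applies (level before this adjustment is 3 < 7, so +1): 3 + 1 = 4.
A2 applies: 4 + 2 = 6.
A4 applies (level before this adjustment is 6 < 8, so +1): 6 + 1 = 7.
A5 applies: 7 + 3 = 10.
A6 applies: 10 − 1 = 9.
Final offense level: 9.
Criminal history: 7 prior points → Category 2 (4-12).
Level 9 falls in the 8-9 band.
Grid: Level 8-9 × Category 2 = 124-152 weeks.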